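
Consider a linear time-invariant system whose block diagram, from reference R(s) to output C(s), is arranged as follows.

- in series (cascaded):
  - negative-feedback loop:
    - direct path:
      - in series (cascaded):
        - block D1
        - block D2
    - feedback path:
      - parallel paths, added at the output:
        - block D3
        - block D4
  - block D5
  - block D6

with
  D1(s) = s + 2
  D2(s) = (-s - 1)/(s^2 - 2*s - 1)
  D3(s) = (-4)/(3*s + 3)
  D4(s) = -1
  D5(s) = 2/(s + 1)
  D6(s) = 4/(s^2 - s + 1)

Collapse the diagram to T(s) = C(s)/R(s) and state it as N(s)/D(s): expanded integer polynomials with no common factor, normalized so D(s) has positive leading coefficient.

Step 1. series reduction of D1, D2: (-s^2 - 3*s - 2)/(s^2 - 2*s - 1)
Step 2. reduce the parallel group D3, D4: (-3*s - 7)/(3*s + 3)
Step 3. reduce the feedback loop with forward (D1*D2) and return (D3+D4): (-3*s^2 - 9*s - 6)/(6*s^2 + 7*s + 11)
Step 4. cascade [(D1*D2)/(1+(D1*D2)*(D3+D4))], D5, D6; the result is T(s) itself (integer coefficients, no common factor, positive leading denominator coefficient)

Therefore the answer is (-24*s - 48)/(6*s^4 + s^3 + 10*s^2 - 4*s + 11).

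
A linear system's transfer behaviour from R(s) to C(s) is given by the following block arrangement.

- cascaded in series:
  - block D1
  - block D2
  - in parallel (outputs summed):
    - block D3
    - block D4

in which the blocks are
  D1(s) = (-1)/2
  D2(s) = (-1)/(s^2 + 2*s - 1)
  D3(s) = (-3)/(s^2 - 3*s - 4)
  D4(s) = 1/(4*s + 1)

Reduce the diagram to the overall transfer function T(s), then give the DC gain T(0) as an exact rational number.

Reducing step by step:

(1) reduce the parallel group D3, D4 = (s^2 - 15*s - 7)/(4*s^3 - 11*s^2 - 19*s - 4)
(2) reduce the series chain D1, D2, (D3+D4) = (s^2 - 15*s - 7)/(8*s^5 - 6*s^4 - 90*s^3 - 62*s^2 + 22*s + 8)
The step-2 result is T(s). Setting s = 0: T(0) = -7/8.

Answer: -7/8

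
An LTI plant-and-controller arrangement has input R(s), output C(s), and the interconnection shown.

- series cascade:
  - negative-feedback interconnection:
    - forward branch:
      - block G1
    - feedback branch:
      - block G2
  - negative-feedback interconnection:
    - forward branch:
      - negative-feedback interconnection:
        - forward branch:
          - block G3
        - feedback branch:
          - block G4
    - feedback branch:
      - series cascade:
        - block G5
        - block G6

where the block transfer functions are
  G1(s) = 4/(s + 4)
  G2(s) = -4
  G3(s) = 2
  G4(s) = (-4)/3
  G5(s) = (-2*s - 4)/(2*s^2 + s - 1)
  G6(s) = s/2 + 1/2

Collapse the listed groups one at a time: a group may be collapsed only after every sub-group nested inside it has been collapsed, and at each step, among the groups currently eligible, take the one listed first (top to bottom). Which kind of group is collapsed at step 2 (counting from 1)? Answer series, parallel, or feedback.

1. reduce the feedback loop with forward G1 and return G2
2. reduce the feedback loop with forward G3 and return G4
3. cascade G5, G6
4. apply the feedback formula to [G3/(1+G3*G4)], (G5*G6)
5. series reduction of [G1/(1+G1*G2)], [[G3/(1+G3*G4)]/(1+[G3/(1+G3*G4)]*(G5*G6))]
Step 2: feedback.

Therefore the answer is feedback.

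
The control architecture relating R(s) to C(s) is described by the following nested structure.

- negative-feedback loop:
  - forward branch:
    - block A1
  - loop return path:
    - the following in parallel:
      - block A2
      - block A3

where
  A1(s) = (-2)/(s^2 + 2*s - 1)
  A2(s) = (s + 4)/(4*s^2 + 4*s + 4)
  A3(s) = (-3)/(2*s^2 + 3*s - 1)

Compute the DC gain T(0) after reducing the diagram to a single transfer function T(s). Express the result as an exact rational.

Reducing step by step:

(1) add A2, A3 (parallel); result (2*s^3 - s^2 - s - 16)/(8*s^4 + 20*s^3 + 16*s^2 + 8*s - 4)
(2) apply the feedback formula to A1, (A2+A3); result (-8*s^4 - 20*s^3 - 16*s^2 - 8*s + 4)/(4*s^6 + 18*s^5 + 24*s^4 + 8*s^3 - s^2 - 7*s + 18)
That last expression is T(s); at s = 0 only the constant terms survive, so T(0) = 4/18 = 2/9.

Answer: 2/9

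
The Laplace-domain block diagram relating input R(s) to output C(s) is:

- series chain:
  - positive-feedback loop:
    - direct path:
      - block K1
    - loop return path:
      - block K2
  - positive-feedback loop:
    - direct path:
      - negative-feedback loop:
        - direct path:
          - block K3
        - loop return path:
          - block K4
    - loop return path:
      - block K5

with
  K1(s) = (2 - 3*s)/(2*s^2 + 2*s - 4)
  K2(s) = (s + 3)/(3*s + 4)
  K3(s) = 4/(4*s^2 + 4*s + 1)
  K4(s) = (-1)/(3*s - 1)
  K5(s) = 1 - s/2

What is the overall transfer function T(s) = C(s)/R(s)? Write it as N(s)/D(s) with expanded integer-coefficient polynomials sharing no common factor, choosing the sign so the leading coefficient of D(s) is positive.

Reducing step by step:

Step 1: feedback reduction of K1, K2: (-9*s^2 - 6*s + 8)/(6*s^3 + 17*s^2 + 3*s - 22)
Step 2: collapse the loop (K3 forward, K4 return): (12*s - 4)/(12*s^3 + 8*s^2 - s - 5)
Step 3: feedback reduction of [K3/(1+K3*K4)], K5: (12*s - 4)/(12*s^3 + 14*s^2 - 15*s - 1)
Step 4: multiply [K1/(1-K1*K2)], [[K3/(1+K3*K4)]/(1-[K3/(1+K3*K4)]*K5)] (series), giving the overall T(s)

Answer: (-108*s^3 - 36*s^2 + 120*s - 32)/(72*s^6 + 288*s^5 + 184*s^4 - 483*s^3 - 370*s^2 + 327*s + 22)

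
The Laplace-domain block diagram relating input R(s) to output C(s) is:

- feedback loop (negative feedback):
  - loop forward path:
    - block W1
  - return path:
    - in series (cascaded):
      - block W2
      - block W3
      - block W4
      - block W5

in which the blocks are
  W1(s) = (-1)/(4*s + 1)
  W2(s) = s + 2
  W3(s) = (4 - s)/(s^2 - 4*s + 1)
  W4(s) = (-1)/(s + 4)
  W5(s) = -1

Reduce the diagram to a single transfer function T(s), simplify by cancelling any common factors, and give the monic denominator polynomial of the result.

The answer is s^4 + s^3/4 - 59*s^2/4 - s/4 - 1.

Reasoning:
[1] reduce the series chain W2, W3, W4, W5, giving (-s^2 + 2*s + 8)/(s^3 - 15*s + 4)
[2] close the feedback loop around W1, (W2*W3*W4*W5), giving (-s^3 + 15*s - 4)/(4*s^4 + s^3 - 59*s^2 - s - 4)
That last expression is T(s), already simplified. Scaling its denominator by 1/4 (the reciprocal of the leading coefficient) yields the monic denominator.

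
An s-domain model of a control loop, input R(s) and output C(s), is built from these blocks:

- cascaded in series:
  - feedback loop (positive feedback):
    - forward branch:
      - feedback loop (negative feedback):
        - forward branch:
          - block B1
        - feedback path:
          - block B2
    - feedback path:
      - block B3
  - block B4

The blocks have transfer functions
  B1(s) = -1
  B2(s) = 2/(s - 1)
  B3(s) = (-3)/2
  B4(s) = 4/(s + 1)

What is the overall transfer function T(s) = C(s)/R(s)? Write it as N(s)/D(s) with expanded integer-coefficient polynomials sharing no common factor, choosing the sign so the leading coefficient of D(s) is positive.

[1] apply the feedback formula to B1, B2 gives (1 - s)/(s - 3)
[2] reduce the feedback loop with forward [B1/(1+B1*B2)] and return B3 gives (2*s - 2)/(s + 3)
[3] series reduction of [[B1/(1+B1*B2)]/(1-[B1/(1+B1*B2)]*B3)], B4: this yields T(s), and no further normalization is needed

Hence the answer: (8*s - 8)/(s^2 + 4*s + 3)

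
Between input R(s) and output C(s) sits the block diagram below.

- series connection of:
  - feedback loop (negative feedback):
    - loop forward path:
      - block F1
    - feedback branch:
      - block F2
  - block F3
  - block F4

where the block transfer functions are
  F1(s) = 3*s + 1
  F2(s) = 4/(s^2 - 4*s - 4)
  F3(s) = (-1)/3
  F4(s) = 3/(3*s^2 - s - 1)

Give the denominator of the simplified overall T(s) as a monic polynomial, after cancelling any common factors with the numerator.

Step 1. reduce the feedback loop with forward F1 and return F2 = (3*s^3 - 11*s^2 - 16*s - 4)/(s^2 + 8*s)
Step 2. cascade [F1/(1+F1*F2)], F3, F4 = (-3*s^3 + 11*s^2 + 16*s + 4)/(3*s^4 + 23*s^3 - 9*s^2 - 8*s)
The result of step 2 is T(s) in lowest terms. Its denominator has leading coefficient 3; dividing the denominator through by 3 makes it monic.

Therefore the answer is s^4 + 23*s^3/3 - 3*s^2 - 8*s/3.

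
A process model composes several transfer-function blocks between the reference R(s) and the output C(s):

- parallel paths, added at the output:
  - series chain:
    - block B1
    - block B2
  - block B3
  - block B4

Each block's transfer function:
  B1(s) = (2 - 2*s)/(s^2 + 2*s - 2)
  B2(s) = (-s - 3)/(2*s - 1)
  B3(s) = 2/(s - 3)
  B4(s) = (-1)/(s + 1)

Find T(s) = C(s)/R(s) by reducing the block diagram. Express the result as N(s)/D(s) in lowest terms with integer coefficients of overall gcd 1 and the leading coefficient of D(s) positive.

The answer is (4*s^4 + 13*s^3 - 11*s^2 - 28*s + 28)/(2*s^5 - s^4 - 18*s^3 + 5*s^2 + 14*s - 6).

Reasoning:
(1) combine B1, B2 in series gives (2*s^2 + 4*s - 6)/(2*s^3 + 3*s^2 - 6*s + 2)
(2) parallel reduction of (B1*B2), B3, B4 - this is the overall T(s), already in the required normalized form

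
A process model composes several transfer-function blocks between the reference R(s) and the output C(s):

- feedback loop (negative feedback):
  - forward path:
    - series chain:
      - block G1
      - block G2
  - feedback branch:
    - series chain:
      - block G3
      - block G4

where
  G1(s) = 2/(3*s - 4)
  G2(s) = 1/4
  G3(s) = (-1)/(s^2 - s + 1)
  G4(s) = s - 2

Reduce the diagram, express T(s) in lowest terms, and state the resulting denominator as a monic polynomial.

First reduce the diagram to T(s).

Step 1 - combine G1, G2 in series; result 1/(6*s - 8)
Step 2 - reduce the series chain G3, G4; result (2 - s)/(s^2 - s + 1)
Step 3 - collapse the loop ((G1*G2) forward, (G3*G4) return); result (s^2 - s + 1)/(6*s^3 - 14*s^2 + 13*s - 6)
T(s) is the step-3 result (common factors already cancelled). Leading coefficient of the denominator: 6. Divide through by 6 for the monic polynomial.

Answer: s^3 - 7*s^2/3 + 13*s/6 - 1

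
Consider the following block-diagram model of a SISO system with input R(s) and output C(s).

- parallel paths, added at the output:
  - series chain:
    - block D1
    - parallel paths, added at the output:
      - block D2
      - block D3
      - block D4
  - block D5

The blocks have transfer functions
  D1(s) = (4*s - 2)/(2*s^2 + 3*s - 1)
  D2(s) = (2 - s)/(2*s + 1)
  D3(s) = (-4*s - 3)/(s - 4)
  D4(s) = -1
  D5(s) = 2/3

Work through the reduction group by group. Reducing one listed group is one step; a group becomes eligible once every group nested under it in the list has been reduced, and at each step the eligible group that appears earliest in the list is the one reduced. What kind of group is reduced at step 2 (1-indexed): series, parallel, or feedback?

[1] reduce the parallel group D2, D3, D4
[2] multiply D1, (D2+D3+D4) (series)
[3] reduce the parallel group (D1*(D2+D3+D4)), D5
Step 2 collapses a series group.

Hence the answer: series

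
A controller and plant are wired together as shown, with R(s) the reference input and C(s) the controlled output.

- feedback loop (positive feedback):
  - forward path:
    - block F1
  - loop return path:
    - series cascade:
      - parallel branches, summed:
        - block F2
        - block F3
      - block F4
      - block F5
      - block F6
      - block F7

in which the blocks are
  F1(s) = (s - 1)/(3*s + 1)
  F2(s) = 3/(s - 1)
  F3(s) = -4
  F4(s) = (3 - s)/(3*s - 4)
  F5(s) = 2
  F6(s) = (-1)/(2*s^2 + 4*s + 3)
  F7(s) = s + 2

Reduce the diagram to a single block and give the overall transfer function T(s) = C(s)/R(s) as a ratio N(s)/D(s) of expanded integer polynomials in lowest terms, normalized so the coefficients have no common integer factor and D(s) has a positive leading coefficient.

Step 1: parallel reduction of F2, F3: (7 - 4*s)/(s - 1)
Step 2: reduce the series chain (F2+F3), F4, F5, F6, F7: (-8*s^3 + 22*s^2 + 34*s - 84)/(6*s^4 - 2*s^3 - 11*s^2 - 5*s + 12)
Step 3: collapse the loop (F1 forward, ((F2+F3)*F4*F5*F6*F7) return); the result is T(s) itself (integer coefficients, no common factor, positive leading denominator coefficient)

Therefore the answer is (6*s^3 + 4*s^2 - 7*s - 12)/(18*s^3 + 44*s^2 + 5*s - 72).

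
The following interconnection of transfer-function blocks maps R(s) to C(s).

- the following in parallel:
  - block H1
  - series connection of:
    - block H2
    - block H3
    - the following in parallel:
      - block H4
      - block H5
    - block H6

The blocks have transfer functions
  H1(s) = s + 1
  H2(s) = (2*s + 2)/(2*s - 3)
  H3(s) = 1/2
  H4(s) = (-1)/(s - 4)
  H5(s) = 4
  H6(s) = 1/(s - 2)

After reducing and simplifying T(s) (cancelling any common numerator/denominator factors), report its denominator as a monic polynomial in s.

Reducing step by step:

Step 1. parallel reduction of H4, H5 gives (4*s - 17)/(s - 4)
Step 2. cascade H2, H3, (H4+H5), H6 gives (4*s^2 - 13*s - 17)/(2*s^3 - 15*s^2 + 34*s - 24)
Step 3. parallel reduction of H1, (H2*H3*(H4+H5)*H6) gives (2*s^4 - 13*s^3 + 23*s^2 - 3*s - 41)/(2*s^3 - 15*s^2 + 34*s - 24)
That last expression is T(s), already simplified. Scaling its denominator by 1/2 (the reciprocal of the leading coefficient) yields the monic denominator.

Answer: s^3 - 15*s^2/2 + 17*s - 12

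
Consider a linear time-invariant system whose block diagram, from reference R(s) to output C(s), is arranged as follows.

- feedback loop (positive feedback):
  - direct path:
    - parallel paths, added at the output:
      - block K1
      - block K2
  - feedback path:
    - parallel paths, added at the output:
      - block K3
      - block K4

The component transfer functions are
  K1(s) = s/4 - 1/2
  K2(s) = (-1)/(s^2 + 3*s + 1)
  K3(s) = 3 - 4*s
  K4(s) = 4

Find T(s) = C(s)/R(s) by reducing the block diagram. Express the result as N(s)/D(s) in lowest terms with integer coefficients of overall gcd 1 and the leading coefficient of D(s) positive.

First reduce the diagram to T(s).

Step 1. reduce the parallel group K1, K2: (s^3 + s^2 - 5*s - 6)/(4*s^2 + 12*s + 4)
Step 2. parallel reduction of K3, K4: 7 - 4*s
Step 3. apply the feedback formula to (K1+K2), (K3+K4), giving the overall T(s)

Answer: (s^3 + s^2 - 5*s - 6)/(4*s^4 - 3*s^3 - 23*s^2 + 23*s + 46)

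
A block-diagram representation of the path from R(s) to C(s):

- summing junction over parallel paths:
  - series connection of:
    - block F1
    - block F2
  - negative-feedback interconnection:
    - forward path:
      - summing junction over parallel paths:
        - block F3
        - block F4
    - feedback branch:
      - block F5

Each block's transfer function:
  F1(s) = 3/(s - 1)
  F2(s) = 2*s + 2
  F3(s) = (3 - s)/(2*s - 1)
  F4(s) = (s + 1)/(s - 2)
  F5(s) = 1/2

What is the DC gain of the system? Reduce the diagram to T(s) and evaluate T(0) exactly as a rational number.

[1] reduce the series chain F1, F2, giving (6*s + 6)/(s - 1)
[2] add F3, F4 (parallel), giving (s^2 + 6*s - 7)/(2*s^2 - 5*s + 2)
[3] close the feedback loop around (F3+F4), F5, giving (2*s^2 + 12*s - 14)/(5*s^2 - 4*s - 3)
[4] reduce the parallel group (F1*F2), [(F3+F4)/(1+(F3+F4)*F5)], giving (32*s^3 + 16*s^2 - 68*s - 4)/(5*s^3 - 9*s^2 + s + 3)
That last expression is T(s); at s = 0 only the constant terms survive, so T(0) = -4/3.

Answer: -4/3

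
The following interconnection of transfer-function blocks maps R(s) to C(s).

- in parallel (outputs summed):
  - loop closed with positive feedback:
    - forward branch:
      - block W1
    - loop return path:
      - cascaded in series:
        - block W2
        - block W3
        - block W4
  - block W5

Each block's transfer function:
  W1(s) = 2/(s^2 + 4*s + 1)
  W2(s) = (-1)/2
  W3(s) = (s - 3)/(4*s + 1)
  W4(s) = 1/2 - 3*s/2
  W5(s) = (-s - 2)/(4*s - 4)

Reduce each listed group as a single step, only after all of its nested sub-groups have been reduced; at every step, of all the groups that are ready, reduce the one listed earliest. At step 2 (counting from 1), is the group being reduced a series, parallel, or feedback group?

Answer: feedback

Working:
Step 1 - multiply W2, W3, W4 (series)
Step 2 - close the feedback loop around W1, (W2*W3*W4)
Step 3 - add [W1/(1-W1*(W2*W3*W4))], W5 (parallel)
At step 2 the group reduced is feedback.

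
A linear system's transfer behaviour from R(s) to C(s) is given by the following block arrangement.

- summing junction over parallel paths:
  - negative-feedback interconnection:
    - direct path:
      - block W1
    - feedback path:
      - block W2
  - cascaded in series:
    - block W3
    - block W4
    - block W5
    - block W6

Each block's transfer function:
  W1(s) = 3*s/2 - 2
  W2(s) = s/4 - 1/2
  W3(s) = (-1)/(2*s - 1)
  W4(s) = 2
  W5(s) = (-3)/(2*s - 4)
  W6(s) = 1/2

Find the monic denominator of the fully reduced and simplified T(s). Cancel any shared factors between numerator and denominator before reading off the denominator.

(1) collapse the loop (W1 forward, W2 return): (12*s - 16)/(3*s^2 - 10*s + 16)
(2) series reduction of W3, W4, W5, W6: 3/(4*s^2 - 10*s + 4)
(3) sum the parallel branches [W1/(1+W1*W2)], (W3*W4*W5*W6): (48*s^3 - 175*s^2 + 178*s - 16)/(12*s^4 - 70*s^3 + 176*s^2 - 200*s + 64)
The result of step 3 is T(s) in lowest terms. Its denominator has leading coefficient 12; dividing the denominator through by 12 makes it monic.

Therefore the answer is s^4 - 35*s^3/6 + 44*s^2/3 - 50*s/3 + 16/3.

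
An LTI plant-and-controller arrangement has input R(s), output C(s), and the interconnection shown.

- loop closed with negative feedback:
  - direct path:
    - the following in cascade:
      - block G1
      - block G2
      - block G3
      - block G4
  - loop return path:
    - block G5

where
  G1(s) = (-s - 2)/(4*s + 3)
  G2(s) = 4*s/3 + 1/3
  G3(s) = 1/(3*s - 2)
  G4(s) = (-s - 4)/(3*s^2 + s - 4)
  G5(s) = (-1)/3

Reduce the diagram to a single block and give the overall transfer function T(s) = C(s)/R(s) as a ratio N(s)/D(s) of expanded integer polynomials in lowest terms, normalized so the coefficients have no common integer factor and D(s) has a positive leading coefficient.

Reducing step by step:

1. cascade G1, G2, G3, G4 gives (4*s^3 + 25*s^2 + 38*s + 8)/(108*s^4 + 45*s^3 - 195*s^2 - 30*s + 72)
2. apply the feedback formula to (G1*G2*G3*G4), G5: this yields T(s), and no further normalization is needed

Answer: (12*s^3 + 75*s^2 + 114*s + 24)/(324*s^4 + 131*s^3 - 610*s^2 - 128*s + 208)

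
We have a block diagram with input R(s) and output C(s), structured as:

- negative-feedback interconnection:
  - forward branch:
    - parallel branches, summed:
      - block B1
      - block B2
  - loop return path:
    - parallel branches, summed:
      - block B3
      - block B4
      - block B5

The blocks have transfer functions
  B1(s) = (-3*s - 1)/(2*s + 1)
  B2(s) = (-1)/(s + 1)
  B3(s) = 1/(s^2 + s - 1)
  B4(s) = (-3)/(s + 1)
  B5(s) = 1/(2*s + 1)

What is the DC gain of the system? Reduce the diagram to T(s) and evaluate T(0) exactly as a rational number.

Answer: -2/7

Working:
Step 1: reduce the parallel group B1, B2 -> (-3*s^2 - 6*s - 2)/(2*s^2 + 3*s + 1)
Step 2: sum the parallel branches B3, B4, B5 -> (-5*s^3 - 5*s^2 + 6*s + 3)/(2*s^4 + 5*s^3 + 2*s^2 - 2*s - 1)
Step 3: feedback reduction of (B1+B2), (B3+B4+B5) -> (-6*s^6 - 27*s^5 - 40*s^4 - 16*s^3 + 11*s^2 + 10*s + 2)/(4*s^6 + 31*s^5 + 66*s^4 + 29*s^3 - 41*s^2 - 35*s - 7)
That last expression is T(s); at s = 0 only the constant terms survive, so T(0) = 2/(-7) = -2/7.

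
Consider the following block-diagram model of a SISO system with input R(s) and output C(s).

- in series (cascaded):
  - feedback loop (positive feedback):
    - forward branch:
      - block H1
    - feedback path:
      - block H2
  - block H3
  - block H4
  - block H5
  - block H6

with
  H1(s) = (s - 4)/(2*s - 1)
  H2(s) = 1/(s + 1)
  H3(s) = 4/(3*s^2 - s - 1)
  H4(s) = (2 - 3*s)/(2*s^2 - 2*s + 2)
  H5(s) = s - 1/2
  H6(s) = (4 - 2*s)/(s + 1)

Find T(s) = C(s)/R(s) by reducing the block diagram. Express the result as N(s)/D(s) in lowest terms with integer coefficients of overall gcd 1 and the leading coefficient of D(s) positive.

The answer is (12*s^4 - 86*s^3 + 184*s^2 - 136*s + 32)/(6*s^6 - 8*s^5 + 15*s^4 - 12*s^3 + 7*s^2 - 3).

Reasoning:
Step 1: apply the feedback formula to H1, H2 -> (s^2 - 3*s - 4)/(2*s^2 + 3)
Step 2: reduce the series chain [H1/(1-H1*H2)], H3, H4, H5, H6 - this is the overall T(s), already in the required normalized form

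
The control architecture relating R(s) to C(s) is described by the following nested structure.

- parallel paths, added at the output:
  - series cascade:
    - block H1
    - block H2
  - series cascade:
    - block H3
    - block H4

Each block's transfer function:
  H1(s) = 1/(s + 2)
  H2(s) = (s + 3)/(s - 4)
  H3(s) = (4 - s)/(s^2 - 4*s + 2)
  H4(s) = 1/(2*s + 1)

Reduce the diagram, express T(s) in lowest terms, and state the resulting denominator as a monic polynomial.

1. reduce the series chain H1, H2: (s + 3)/(s^2 - 2*s - 8)
2. reduce the series chain H3, H4: (4 - s)/(2*s^3 - 7*s^2 + 2)
3. sum the parallel branches (H1*H2), (H3*H4): (2*s^4 - 2*s^3 - 15*s^2 + 2*s - 26)/(2*s^5 - 11*s^4 - 2*s^3 + 58*s^2 - 4*s - 16)
No further cancellation is possible in the step-3 result, so that is T(s). Its denominator becomes monic after dividing by the leading coefficient 2.

Final answer: s^5 - 11*s^4/2 - s^3 + 29*s^2 - 2*s - 8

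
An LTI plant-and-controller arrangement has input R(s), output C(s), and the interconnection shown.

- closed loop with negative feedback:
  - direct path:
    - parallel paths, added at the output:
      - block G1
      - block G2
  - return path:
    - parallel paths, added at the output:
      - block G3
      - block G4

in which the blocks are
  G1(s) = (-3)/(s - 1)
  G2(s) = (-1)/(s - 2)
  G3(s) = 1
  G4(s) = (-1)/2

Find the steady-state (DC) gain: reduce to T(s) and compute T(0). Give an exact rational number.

Answer: 14/11

Working:
Step 1. add G1, G2 (parallel) = (7 - 4*s)/(s^2 - 3*s + 2)
Step 2. reduce the parallel group G3, G4 = 1/2
Step 3. feedback reduction of (G1+G2), (G3+G4) = (14 - 8*s)/(2*s^2 - 10*s + 11)
DC gain: substitute s = 0 into T(s) from step 3: T(0) = 14/11.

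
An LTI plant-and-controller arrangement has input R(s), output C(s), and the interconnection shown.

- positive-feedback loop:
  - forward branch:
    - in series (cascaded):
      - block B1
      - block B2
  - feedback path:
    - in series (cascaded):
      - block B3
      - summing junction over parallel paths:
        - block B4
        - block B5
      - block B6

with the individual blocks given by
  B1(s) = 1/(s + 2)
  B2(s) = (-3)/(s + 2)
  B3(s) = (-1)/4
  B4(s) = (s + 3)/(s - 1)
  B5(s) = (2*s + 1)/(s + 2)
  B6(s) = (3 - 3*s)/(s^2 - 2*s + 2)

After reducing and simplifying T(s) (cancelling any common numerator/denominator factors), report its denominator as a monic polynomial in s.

Step 1 - multiply B1, B2 (series); result (-3)/(s^2 + 4*s + 4)
Step 2 - reduce the parallel group B4, B5; result (3*s^2 + 4*s + 5)/(s^2 + s - 2)
Step 3 - combine B3, (B4+B5), B6 in series; result (9*s^2 + 12*s + 15)/(4*s^3 - 8*s + 16)
Step 4 - close the feedback loop around (B1*B2), (B3*(B4+B5)*B6); result (-12*s^3 + 24*s - 48)/(4*s^5 + 16*s^4 + 8*s^3 + 11*s^2 + 68*s + 109)
T(s) is the step-4 result (common factors already cancelled). Leading coefficient of the denominator: 4. Divide through by 4 for the monic polynomial.

Answer: s^5 + 4*s^4 + 2*s^3 + 11*s^2/4 + 17*s + 109/4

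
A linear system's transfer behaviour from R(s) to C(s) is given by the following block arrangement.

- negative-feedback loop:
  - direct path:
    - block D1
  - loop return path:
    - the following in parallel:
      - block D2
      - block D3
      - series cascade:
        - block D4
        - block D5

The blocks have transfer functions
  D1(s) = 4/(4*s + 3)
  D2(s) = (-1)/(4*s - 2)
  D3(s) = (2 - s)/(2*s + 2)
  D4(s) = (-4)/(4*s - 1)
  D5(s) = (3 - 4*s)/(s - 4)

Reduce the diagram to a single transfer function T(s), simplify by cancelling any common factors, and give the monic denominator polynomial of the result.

Step 1 - cascade D4, D5, giving (16*s - 12)/(4*s^2 - 17*s + 4)
Step 2 - sum the parallel branches D2, D3, (D4*D5), giving (-8*s^4 + 114*s^3 - 104*s^2 + 11*s + 12)/(16*s^4 - 60*s^3 - 26*s^2 + 42*s - 8)
Step 3 - reduce the feedback loop with forward D1 and return (D2+D3+(D4*D5)), giving (32*s^4 - 120*s^3 - 52*s^2 + 84*s - 16)/(32*s^5 - 112*s^4 + 86*s^3 - 163*s^2 + 69*s + 12)
That last expression is T(s), already simplified. Scaling its denominator by 1/32 (the reciprocal of the leading coefficient) yields the monic denominator.

Hence the answer: s^5 - 7*s^4/2 + 43*s^3/16 - 163*s^2/32 + 69*s/32 + 3/8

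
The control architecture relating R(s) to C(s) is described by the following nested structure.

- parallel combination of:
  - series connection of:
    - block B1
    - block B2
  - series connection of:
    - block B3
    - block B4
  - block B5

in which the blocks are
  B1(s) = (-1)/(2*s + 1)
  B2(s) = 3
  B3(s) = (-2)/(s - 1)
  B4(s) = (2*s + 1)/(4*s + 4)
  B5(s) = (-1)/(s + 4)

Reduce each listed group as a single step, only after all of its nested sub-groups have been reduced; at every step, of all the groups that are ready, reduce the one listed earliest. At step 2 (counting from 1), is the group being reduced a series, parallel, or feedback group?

(1) reduce the series chain B1, B2
(2) reduce the series chain B3, B4
(3) reduce the parallel group (B1*B2), (B3*B4), B5
Step 2 collapses a series group.

Final answer: series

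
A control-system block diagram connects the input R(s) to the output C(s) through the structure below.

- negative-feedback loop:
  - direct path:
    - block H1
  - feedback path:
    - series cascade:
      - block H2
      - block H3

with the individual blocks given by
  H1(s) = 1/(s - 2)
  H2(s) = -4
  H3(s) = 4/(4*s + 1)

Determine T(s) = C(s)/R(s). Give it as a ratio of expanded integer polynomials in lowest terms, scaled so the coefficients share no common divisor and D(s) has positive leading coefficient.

[1] multiply H2, H3 (series); result (-16)/(4*s + 1)
[2] collapse the loop (H1 forward, (H2*H3) return); the result is T(s) itself (integer coefficients, no common factor, positive leading denominator coefficient)

Hence the answer: (4*s + 1)/(4*s^2 - 7*s - 18)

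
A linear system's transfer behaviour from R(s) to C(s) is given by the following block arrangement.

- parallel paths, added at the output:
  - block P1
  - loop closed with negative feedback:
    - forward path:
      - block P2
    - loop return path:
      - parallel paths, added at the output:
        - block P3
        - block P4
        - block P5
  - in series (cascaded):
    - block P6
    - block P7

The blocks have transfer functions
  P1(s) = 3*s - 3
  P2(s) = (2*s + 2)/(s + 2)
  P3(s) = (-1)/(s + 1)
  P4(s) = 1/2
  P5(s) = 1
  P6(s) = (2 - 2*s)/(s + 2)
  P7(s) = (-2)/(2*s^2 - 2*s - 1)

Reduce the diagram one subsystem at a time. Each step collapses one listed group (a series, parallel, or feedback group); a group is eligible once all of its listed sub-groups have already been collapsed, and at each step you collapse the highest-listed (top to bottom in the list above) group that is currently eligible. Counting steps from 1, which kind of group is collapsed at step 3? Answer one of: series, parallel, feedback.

1. parallel reduction of P3, P4, P5
2. reduce the feedback loop with forward P2 and return (P3+P4+P5)
3. multiply P6, P7 (series)
4. sum the parallel branches P1, [P2/(1+P2*(P3+P4+P5))], (P6*P7)
Step 3: series.

Therefore the answer is series.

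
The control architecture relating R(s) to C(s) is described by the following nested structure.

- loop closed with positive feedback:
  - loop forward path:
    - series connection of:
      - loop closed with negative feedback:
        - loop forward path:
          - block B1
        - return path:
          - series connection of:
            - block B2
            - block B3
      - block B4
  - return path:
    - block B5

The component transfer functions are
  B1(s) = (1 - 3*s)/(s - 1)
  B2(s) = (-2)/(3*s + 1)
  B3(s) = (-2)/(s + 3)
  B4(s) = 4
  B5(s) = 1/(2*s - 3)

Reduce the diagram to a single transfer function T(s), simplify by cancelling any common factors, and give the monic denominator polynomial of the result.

Reducing step by step:

Step 1: multiply B2, B3 (series) = 4/(3*s^2 + 10*s + 3)
Step 2: close the feedback loop around B1, (B2*B3) = (-9*s^3 - 27*s^2 + s + 3)/(3*s^3 + 7*s^2 - 19*s + 1)
Step 3: cascade [B1/(1+B1*(B2*B3))], B4 = (-36*s^3 - 108*s^2 + 4*s + 12)/(3*s^3 + 7*s^2 - 19*s + 1)
Step 4: reduce the feedback loop with forward ([B1/(1+B1*(B2*B3))]*B4) and return B5 = (-72*s^4 - 108*s^3 + 332*s^2 + 12*s - 36)/(6*s^4 + 41*s^3 + 49*s^2 + 55*s - 15)
Step 4 gives the fully reduced T(s), with no common factor left to cancel. The denominator's leading coefficient is 6, so divide each of its coefficients by 6 to get the monic form.

Answer: s^4 + 41*s^3/6 + 49*s^2/6 + 55*s/6 - 5/2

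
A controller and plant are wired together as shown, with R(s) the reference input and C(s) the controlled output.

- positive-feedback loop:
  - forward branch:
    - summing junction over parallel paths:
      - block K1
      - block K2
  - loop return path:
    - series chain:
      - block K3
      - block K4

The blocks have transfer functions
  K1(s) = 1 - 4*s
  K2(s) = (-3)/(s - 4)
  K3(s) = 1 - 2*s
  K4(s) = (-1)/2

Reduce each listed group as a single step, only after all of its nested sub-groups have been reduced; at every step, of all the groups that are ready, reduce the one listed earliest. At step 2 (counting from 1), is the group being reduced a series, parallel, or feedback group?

Step 1. add K1, K2 (parallel)
Step 2. reduce the series chain K3, K4
Step 3. collapse the loop ((K1+K2) forward, (K3*K4) return)
So the answer for step 2 is series.

Hence the answer: series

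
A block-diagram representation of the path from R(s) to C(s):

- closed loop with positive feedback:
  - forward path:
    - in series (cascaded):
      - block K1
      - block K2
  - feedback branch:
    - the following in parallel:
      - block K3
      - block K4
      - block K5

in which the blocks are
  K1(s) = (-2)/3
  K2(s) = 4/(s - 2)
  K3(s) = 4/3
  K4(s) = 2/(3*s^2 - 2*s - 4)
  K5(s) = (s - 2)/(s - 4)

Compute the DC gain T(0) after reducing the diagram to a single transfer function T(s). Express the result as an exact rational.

[1] reduce the series chain K1, K2, giving (-8)/(3*s - 6)
[2] sum the parallel branches K3, K4, K5, giving (21*s^3 - 80*s^2 + 22*s + 64)/(9*s^3 - 42*s^2 + 12*s + 48)
[3] reduce the feedback loop with forward (K1*K2) and return (K3+K4+K5), giving (-72*s^3 + 336*s^2 - 96*s - 384)/(27*s^4 - 12*s^3 - 352*s^2 + 248*s + 224)
Step 3 gives the overall T(s). Then T(0) = -384/224 = -12/7.

Final answer: -12/7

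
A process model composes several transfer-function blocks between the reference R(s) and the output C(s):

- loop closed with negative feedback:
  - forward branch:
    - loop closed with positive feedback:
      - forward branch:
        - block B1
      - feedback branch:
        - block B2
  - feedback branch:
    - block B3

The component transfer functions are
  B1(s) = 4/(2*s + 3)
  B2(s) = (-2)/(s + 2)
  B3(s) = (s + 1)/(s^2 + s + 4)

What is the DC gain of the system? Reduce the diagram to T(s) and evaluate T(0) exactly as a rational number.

The answer is 1/2.

Reasoning:
1. feedback reduction of B1, B2 -> (4*s + 8)/(2*s^2 + 7*s + 14)
2. close the feedback loop around [B1/(1-B1*B2)], B3 -> (4*s^3 + 12*s^2 + 24*s + 32)/(2*s^4 + 9*s^3 + 33*s^2 + 54*s + 64)
DC gain: substitute s = 0 into T(s) from step 2: T(0) = 32/64 = 1/2.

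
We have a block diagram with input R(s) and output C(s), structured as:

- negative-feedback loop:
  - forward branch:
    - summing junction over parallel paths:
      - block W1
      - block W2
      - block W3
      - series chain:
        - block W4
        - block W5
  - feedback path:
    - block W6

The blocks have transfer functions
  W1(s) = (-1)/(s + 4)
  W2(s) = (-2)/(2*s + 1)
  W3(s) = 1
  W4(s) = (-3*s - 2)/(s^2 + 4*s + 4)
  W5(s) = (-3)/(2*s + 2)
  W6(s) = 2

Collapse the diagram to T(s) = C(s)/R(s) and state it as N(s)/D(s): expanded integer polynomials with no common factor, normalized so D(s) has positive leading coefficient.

Reducing step by step:

1. multiply W4, W5 (series) = (9*s + 6)/(2*s^3 + 10*s^2 + 16*s + 8)
2. reduce the parallel group W1, W2, W3, (W4*W5) = (4*s^5 + 30*s^4 + 90*s^3 + 139*s^2 + 50*s - 16)/(4*s^5 + 38*s^4 + 130*s^3 + 200*s^2 + 136*s + 32)
3. feedback reduction of (W1+W2+W3+(W4*W5)), W6: this yields T(s), and no further normalization is needed

Answer: (4*s^5 + 30*s^4 + 90*s^3 + 139*s^2 + 50*s - 16)/(12*s^5 + 98*s^4 + 310*s^3 + 478*s^2 + 236*s)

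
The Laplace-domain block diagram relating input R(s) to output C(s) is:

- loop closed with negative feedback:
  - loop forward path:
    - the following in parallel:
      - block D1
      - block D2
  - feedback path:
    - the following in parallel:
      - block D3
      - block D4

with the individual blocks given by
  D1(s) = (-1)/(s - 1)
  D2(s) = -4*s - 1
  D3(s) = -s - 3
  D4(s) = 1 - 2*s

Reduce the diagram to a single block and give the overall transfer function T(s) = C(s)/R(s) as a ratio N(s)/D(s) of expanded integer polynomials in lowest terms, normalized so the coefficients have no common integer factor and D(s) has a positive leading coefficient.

Step 1. combine D1, D2 in parallel, giving (-4*s^2 + 3*s)/(s - 1)
Step 2. reduce the parallel group D3, D4, giving -3*s - 2
Step 3. apply the feedback formula to (D1+D2), (D3+D4) - this is the overall T(s), already in the required normalized form

Therefore the answer is (-4*s^2 + 3*s)/(12*s^3 - s^2 - 5*s - 1).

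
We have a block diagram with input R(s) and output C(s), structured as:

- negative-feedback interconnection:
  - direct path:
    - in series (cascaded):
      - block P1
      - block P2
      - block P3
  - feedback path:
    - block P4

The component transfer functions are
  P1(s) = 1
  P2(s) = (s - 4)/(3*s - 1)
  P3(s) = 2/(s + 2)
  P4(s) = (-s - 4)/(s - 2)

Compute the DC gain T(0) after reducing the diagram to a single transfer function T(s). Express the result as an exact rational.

(1) reduce the series chain P1, P2, P3; result (2*s - 8)/(3*s^2 + 5*s - 2)
(2) feedback reduction of (P1*P2*P3), P4; result (2*s^2 - 12*s + 16)/(3*s^3 - 3*s^2 - 12*s + 36)
Step 2 gives the overall T(s). Then T(0) = 16/36 = 4/9.

Therefore the answer is 4/9.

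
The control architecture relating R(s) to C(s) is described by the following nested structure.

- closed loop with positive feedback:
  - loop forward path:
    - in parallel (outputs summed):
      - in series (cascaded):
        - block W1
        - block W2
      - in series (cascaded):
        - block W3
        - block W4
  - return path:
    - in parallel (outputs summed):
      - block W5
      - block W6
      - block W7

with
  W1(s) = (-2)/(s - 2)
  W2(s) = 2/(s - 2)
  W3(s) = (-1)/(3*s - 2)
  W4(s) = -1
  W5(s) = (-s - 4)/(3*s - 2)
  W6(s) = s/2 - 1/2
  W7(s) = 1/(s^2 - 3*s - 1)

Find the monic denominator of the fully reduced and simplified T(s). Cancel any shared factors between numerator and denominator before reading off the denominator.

Step 1: combine W1, W2 in series -> (-4)/(s^2 - 4*s + 4)
Step 2: cascade W3, W4 -> 1/(3*s - 2)
Step 3: parallel reduction of (W1*W2), (W3*W4) -> (s^2 - 16*s + 12)/(3*s^3 - 14*s^2 + 20*s - 8)
Step 4: parallel reduction of W5, W6, W7 -> (3*s^4 - 16*s^3 + 12*s^2 + 31*s + 2)/(6*s^3 - 22*s^2 + 6*s + 4)
Step 5: apply the feedback formula to ((W1*W2)+(W3*W4)), (W5+W6+W7) -> (6*s^5 - 118*s^4 + 430*s^3 - 356*s^2 + 8*s + 48)/(15*s^6 - 86*s^5 + 142*s^4 - 207*s^3 + 590*s^2 - 308*s - 56)
That last expression is T(s), already simplified. Scaling its denominator by 1/15 (the reciprocal of the leading coefficient) yields the monic denominator.

Therefore the answer is s^6 - 86*s^5/15 + 142*s^4/15 - 69*s^3/5 + 118*s^2/3 - 308*s/15 - 56/15.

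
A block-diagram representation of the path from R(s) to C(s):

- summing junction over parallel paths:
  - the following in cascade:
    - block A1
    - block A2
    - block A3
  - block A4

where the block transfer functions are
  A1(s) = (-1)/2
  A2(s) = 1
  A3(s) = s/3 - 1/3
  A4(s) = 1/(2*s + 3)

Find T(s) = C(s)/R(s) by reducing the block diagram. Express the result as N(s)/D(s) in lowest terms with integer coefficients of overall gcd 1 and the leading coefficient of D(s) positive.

Answer: (-2*s^2 - s + 9)/(12*s + 18)

Working:
Step 1: series reduction of A1, A2, A3 -> 1/6 - s/6
Step 2: add (A1*A2*A3), A4 (parallel), which is the overall transfer function T(s) = C(s)/R(s) in lowest terms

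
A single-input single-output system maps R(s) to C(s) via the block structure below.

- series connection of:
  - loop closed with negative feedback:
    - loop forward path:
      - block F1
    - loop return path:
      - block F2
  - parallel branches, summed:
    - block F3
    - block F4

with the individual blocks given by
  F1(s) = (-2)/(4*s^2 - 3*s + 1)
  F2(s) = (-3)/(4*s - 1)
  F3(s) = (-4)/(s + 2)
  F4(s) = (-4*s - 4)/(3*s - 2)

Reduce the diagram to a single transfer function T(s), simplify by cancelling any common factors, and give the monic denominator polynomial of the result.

The answer is s^5 + s^4/3 - 107*s^3/48 + 107*s^2/48 - s/6 - 5/12.

Reasoning:
1. close the feedback loop around F1, F2 = (2 - 8*s)/(16*s^3 - 16*s^2 + 7*s + 5)
2. sum the parallel branches F3, F4 = (-4*s^2 - 24*s)/(3*s^2 + 4*s - 4)
3. multiply [F1/(1+F1*F2)], (F3+F4) (series) = (32*s^3 + 184*s^2 - 48*s)/(48*s^5 + 16*s^4 - 107*s^3 + 107*s^2 - 8*s - 20)
No further cancellation is possible in the step-3 result, so that is T(s). Its denominator becomes monic after dividing by the leading coefficient 48.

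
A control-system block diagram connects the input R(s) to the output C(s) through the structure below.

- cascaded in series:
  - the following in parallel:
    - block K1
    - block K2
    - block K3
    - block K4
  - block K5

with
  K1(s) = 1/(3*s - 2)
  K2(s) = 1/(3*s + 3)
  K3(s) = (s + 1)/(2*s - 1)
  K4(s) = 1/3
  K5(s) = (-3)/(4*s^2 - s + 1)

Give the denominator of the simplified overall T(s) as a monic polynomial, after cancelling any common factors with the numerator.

Step 1 - add K1, K2, K3, K4 (parallel), giving (15*s^3 + 23*s^2 - 12*s - 5)/(18*s^3 - 3*s^2 - 15*s + 6)
Step 2 - cascade (K1+K2+K3+K4), K5, giving (-15*s^3 - 23*s^2 + 12*s + 5)/(24*s^5 - 10*s^4 - 13*s^3 + 12*s^2 - 7*s + 2)
No further cancellation is possible in the step-2 result, so that is T(s). Its denominator becomes monic after dividing by the leading coefficient 24.

Therefore the answer is s^5 - 5*s^4/12 - 13*s^3/24 + s^2/2 - 7*s/24 + 1/12.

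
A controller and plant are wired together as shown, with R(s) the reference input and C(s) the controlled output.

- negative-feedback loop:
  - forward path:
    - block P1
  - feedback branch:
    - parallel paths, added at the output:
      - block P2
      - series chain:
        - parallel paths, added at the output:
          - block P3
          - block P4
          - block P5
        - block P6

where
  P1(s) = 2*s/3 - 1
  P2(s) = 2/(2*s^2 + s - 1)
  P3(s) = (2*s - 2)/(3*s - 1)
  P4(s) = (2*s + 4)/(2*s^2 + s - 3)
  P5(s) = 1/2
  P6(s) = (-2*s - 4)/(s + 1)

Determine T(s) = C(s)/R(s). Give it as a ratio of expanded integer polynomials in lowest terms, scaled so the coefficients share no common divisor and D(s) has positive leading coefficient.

Step 1: add P3, P4, P5 (parallel) -> (14*s^3 + 9*s^2 - 6*s + 7)/(12*s^3 + 2*s^2 - 20*s + 6)
Step 2: multiply (P3+P4+P5), P6 (series) -> (-14*s^4 - 37*s^3 - 12*s^2 + 5*s - 14)/(6*s^4 + 7*s^3 - 9*s^2 - 7*s + 3)
Step 3: add P2, ((P3+P4+P5)*P6) (parallel) -> (-28*s^5 - 60*s^4 + 25*s^3 + 24*s^2 - 53*s + 20)/(12*s^5 + 8*s^4 - 25*s^3 - 5*s^2 + 13*s - 3)
Step 4: apply the feedback formula to P1, (P2+((P3+P4+P5)*P6)); the result is T(s) itself (integer coefficients, no common factor, positive leading denominator coefficient)

Final answer: (-24*s^6 + 20*s^5 + 74*s^4 - 65*s^3 - 41*s^2 + 45*s - 9)/(56*s^6 - 254*s^4 + 102*s^3 + 193*s^2 - 238*s + 69)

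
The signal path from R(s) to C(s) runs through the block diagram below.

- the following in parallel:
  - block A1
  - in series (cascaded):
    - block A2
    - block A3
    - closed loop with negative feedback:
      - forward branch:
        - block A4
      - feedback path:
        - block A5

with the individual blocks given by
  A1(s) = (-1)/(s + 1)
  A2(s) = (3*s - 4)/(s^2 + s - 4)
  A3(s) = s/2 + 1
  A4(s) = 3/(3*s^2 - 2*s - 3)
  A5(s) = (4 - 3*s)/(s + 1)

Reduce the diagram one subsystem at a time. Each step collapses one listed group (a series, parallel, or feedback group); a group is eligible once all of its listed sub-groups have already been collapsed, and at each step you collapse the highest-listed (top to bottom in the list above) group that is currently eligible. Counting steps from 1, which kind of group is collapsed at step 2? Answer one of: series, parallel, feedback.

[1] close the feedback loop around A4, A5
[2] series reduction of A2, A3, [A4/(1+A4*A5)]
[3] sum the parallel branches A1, (A2*A3*[A4/(1+A4*A5)])
At step 2 the group reduced is series.

Hence the answer: series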